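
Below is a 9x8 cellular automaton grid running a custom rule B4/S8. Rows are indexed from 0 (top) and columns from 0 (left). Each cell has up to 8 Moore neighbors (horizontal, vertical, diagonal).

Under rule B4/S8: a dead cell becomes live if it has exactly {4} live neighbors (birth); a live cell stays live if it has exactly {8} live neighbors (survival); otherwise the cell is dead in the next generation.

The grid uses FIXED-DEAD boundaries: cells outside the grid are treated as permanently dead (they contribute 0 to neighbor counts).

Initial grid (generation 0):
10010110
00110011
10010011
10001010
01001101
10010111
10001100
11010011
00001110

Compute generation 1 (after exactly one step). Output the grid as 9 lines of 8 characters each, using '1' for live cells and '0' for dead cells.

Simulating step by step:
Generation 0 (given above): 35 live cells
Generation 1: 6 live cells
(generation 1 grid is the final answer)

Answer: 00000000
00001100
00000100
00000001
00000000
00000000
01000001
00000000
00000000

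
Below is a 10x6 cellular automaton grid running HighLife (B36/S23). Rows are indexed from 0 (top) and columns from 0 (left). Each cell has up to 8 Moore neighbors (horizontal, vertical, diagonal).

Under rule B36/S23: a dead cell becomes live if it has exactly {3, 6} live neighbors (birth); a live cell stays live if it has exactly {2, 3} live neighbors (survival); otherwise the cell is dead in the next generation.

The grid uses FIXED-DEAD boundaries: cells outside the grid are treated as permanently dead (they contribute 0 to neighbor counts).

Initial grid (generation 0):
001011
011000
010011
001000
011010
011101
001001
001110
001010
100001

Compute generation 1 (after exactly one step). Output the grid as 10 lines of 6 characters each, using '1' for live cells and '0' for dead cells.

Answer: 011100
011000
010100
001011
000010
000001
000101
011011
011011
000000

Derivation:
Simulating step by step:
Generation 0 (given above): 25 live cells
Generation 1: 22 live cells
(generation 1 grid is the final answer)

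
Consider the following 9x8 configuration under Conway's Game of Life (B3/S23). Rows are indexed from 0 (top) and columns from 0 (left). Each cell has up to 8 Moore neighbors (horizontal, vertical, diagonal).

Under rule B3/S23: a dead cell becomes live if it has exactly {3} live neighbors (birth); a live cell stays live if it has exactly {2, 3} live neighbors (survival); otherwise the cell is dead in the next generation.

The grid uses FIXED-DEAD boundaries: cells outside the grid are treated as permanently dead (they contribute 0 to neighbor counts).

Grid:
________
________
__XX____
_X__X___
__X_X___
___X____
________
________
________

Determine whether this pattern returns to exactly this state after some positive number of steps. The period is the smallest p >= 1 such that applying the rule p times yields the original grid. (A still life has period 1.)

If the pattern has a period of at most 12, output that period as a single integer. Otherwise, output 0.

Simulating and comparing each generation to the original:
Gen 0 (original, given above): 7 live cells
Gen 1: 7 live cells, MATCHES original -> period = 1

Answer: 1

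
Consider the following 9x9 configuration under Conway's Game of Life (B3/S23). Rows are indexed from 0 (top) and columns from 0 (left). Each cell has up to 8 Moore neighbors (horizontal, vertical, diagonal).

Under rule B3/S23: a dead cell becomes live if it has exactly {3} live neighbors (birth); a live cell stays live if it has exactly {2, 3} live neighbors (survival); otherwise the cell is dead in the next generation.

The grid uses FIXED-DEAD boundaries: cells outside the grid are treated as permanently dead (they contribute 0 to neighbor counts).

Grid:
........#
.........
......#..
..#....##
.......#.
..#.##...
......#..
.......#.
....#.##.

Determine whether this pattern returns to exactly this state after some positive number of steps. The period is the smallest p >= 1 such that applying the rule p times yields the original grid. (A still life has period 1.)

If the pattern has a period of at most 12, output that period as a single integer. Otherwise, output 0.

Answer: 0

Derivation:
Simulating and comparing each generation to the original:
Gen 0 (original, given above): 14 live cells
Gen 1: 16 live cells, differs from original
Gen 2: 11 live cells, differs from original
Gen 3: 11 live cells, differs from original
Gen 4: 12 live cells, differs from original
Gen 5: 9 live cells, differs from original
Gen 6: 12 live cells, differs from original
Gen 7: 12 live cells, differs from original
Gen 8: 18 live cells, differs from original
Gen 9: 9 live cells, differs from original
Gen 10: 8 live cells, differs from original
Gen 11: 6 live cells, differs from original
Gen 12: 5 live cells, differs from original
No period found within 12 steps.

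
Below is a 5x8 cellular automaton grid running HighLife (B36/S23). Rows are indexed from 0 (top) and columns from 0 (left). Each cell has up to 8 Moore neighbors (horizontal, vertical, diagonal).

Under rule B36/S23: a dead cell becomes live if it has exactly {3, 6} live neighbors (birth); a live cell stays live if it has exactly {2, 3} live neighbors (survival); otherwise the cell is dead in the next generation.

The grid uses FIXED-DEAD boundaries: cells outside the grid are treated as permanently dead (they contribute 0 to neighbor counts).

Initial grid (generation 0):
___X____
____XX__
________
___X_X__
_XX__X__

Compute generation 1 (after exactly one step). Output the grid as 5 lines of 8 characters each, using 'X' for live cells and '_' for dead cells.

Answer: ____X___
____X___
_____X__
__X_X___
__X_X___

Derivation:
Simulating step by step:
Generation 0 (given above): 8 live cells
Generation 1: 7 live cells
(generation 1 grid is the final answer)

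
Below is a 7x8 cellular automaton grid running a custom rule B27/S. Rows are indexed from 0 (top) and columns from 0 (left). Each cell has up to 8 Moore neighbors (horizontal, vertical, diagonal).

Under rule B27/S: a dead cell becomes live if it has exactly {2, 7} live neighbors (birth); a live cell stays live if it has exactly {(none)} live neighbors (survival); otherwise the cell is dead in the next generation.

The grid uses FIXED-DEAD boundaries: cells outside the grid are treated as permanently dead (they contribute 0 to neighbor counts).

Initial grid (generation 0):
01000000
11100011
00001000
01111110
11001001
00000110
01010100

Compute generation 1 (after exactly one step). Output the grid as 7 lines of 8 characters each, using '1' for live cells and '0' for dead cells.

Answer: 00000011
00010100
00000000
00000001
00000000
00010001
00100000

Derivation:
Simulating step by step:
Generation 0 (given above): 22 live cells
Generation 1: 8 live cells
(generation 1 grid is the final answer)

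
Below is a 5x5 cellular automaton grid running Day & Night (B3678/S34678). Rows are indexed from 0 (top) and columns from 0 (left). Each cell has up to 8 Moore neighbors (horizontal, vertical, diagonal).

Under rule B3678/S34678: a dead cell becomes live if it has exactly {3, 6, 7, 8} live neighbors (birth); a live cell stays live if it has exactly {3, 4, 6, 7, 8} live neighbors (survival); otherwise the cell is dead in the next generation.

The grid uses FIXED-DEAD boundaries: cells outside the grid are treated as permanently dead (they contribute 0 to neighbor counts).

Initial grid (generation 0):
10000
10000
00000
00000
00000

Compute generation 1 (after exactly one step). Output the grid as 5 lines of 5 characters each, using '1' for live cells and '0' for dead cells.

Answer: 00000
00000
00000
00000
00000

Derivation:
Simulating step by step:
Generation 0 (given above): 2 live cells
Generation 1: 0 live cells
(generation 1 grid is the final answer)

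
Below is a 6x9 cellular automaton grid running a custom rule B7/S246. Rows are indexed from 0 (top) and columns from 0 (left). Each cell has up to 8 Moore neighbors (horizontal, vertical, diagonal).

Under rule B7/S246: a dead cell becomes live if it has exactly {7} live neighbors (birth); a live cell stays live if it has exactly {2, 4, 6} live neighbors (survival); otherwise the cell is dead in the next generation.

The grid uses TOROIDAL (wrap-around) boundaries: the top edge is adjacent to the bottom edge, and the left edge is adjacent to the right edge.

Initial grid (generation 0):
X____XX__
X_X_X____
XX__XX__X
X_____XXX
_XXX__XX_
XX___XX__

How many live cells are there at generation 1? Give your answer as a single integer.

Simulating step by step:
Generation 0 (given above): 24 live cells
Generation 1: 8 live cells
_____X___
X________
_X__X____
______X__
_X_______
_X___X___
Population at generation 1: 8

Answer: 8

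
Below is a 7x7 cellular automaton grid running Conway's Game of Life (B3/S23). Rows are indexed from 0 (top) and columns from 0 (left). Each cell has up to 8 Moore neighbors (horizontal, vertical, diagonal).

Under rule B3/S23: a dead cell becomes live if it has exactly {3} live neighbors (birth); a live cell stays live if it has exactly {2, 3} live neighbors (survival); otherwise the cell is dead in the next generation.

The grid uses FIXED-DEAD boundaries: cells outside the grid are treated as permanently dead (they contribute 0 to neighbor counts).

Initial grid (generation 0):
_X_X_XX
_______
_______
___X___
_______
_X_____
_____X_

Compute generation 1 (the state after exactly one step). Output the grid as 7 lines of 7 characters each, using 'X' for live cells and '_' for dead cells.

Simulating step by step:
Generation 0 (given above): 7 live cells
Generation 1: 0 live cells
(generation 1 grid is the final answer)

Answer: _______
_______
_______
_______
_______
_______
_______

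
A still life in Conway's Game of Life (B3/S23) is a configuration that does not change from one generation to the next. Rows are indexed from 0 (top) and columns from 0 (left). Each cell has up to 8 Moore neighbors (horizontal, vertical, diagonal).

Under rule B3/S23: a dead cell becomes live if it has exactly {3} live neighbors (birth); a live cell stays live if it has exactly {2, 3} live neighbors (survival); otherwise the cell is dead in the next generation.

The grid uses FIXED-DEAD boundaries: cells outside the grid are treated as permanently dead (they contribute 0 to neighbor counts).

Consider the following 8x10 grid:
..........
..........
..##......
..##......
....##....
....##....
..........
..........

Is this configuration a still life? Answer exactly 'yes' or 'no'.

Compute generation 1 and compare to generation 0 (given above):
Generation 1:
..........
..........
..##......
..#.......
.....#....
....##....
..........
..........
Cell (3,3) differs: gen0=1 vs gen1=0 -> NOT a still life.

Answer: no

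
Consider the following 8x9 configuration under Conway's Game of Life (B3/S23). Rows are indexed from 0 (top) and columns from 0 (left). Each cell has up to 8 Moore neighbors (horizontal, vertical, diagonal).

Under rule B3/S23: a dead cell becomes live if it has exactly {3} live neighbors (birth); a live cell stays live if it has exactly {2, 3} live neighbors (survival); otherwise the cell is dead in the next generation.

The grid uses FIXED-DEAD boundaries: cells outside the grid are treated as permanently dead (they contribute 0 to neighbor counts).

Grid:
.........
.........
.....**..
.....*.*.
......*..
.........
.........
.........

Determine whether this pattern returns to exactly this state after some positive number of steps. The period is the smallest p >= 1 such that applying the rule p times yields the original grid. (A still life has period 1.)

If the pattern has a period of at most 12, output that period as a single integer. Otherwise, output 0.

Simulating and comparing each generation to the original:
Gen 0 (original, given above): 5 live cells
Gen 1: 5 live cells, MATCHES original -> period = 1

Answer: 1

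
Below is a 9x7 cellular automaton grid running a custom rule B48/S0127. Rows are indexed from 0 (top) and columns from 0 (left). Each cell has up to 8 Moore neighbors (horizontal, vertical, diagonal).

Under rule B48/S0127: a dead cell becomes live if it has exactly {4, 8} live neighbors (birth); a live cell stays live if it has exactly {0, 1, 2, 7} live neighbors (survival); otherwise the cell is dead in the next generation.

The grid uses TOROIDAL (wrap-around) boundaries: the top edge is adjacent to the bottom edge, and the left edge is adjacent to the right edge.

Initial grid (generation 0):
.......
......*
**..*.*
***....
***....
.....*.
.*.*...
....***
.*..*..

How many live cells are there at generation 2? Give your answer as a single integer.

Answer: 16

Derivation:
Simulating step by step:
Generation 0 (given above): 19 live cells
Generation 1: 16 live cells
.......
*.....*
....*..
.*....*
.......
.**..*.
.*.***.
......*
.*..**.
Generation 2: 16 live cells
.......
*.....*
*...*..
.*....*
.......
.*..**.
.***...
......*
.*..**.
Population at generation 2: 16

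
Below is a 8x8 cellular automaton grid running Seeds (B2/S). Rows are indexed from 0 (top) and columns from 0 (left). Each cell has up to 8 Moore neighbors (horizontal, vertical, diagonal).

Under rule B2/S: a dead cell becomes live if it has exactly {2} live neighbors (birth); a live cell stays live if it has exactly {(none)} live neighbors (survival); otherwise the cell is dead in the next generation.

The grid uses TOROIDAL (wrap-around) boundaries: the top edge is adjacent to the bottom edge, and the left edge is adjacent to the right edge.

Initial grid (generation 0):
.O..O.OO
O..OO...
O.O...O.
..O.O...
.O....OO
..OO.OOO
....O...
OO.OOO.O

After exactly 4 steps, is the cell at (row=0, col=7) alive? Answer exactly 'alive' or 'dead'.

Answer: dead

Derivation:
Simulating step by step:
Generation 0 (given above): 27 live cells
Generation 1: 1 live cells
........
........
........
........
........
.O......
........
........
Generation 2: 0 live cells
........
........
........
........
........
........
........
........
Generation 3: 0 live cells
........
........
........
........
........
........
........
........
Generation 4: 0 live cells
........
........
........
........
........
........
........
........

Cell (0,7) at generation 4: 0 -> dead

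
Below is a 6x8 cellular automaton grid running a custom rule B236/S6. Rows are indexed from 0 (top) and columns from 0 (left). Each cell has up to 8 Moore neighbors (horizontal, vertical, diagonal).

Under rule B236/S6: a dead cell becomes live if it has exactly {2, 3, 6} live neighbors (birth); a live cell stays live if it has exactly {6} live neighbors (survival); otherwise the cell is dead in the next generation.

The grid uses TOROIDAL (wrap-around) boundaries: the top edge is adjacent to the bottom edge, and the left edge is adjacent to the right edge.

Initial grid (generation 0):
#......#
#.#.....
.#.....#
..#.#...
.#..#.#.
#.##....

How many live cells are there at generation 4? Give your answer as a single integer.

Answer: 21

Derivation:
Simulating step by step:
Generation 0 (given above): 14 live cells
Generation 1: 18 live cells
..##....
......#.
#.##....
##.#.###
#....#.#
....###.
Generation 2: 16 live cells
....#.##
.#..#..#
....##..
........
.###....
####...#
Generation 3: 17 live cells
#....#..
#..#....
#..#..#.
.#####..
....#..#
....###.
Generation 4: 21 live cells
.#.#..##
.##.###.
.....#.#
#.....##
###..#..
#..#...#
Population at generation 4: 21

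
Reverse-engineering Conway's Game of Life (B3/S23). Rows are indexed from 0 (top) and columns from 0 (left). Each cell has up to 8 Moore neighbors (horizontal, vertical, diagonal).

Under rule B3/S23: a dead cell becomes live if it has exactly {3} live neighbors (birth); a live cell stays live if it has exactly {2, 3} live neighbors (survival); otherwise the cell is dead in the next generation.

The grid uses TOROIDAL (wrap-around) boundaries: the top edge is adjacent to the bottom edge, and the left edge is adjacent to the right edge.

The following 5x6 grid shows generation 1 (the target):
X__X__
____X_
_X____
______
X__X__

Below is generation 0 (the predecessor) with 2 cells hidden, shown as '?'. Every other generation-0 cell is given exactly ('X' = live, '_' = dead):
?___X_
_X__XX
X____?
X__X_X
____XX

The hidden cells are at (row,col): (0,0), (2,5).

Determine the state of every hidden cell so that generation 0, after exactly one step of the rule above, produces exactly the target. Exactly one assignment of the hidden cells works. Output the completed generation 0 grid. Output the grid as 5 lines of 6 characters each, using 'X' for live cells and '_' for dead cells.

Answer: ____X_
_X__XX
X____X
X__X_X
____XX

Derivation:
Hidden generation-0 cells (in order): (0,0), (2,5).
A hidden cell only influences target cells in its own 3x3 neighborhood. Try each of the 2^2 = 4 assignments, step the completed generation 0 forward once under B3/S23, and compare with the target:
  (0,0)=_ (2,5)=_ -> step gives (1,0)='X' but target has '_' -> reject
  (0,0)=_ (2,5)=X -> step reproduces the target at every cell -> ACCEPT
  (0,0)=X (2,5)=_ -> step gives (1,1)='X' but target has '_' -> reject
  (0,0)=X (2,5)=X -> step gives (1,1)='X' but target has '_' -> reject
Unique solution: (0,0)=dead, (2,5)=live.
Check: live-neighbor counts of every cell in the completed generation 0:
311345
411234
532255
421155
311344
Applying B3/S23 to generation 0 with these counts gives:
X__X__
____X_
_X____
______
X__X__
which matches the target exactly.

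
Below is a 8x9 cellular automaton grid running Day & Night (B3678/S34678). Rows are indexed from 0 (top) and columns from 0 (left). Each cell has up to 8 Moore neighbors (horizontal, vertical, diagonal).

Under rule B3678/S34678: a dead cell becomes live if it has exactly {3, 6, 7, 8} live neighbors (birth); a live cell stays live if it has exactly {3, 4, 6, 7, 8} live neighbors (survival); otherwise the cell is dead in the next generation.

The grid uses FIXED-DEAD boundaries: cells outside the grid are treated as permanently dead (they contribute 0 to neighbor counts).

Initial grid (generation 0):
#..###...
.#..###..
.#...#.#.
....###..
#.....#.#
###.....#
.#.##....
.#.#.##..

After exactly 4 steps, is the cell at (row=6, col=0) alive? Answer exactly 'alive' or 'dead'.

Answer: alive

Derivation:
Simulating step by step:
Generation 0 (given above): 28 live cells
Generation 1: 21 live cells
....###..
#.##..#..
.....##..
.....##..
.........
####...#.
.#####...
.........
Generation 2: 23 live cells
...#.#...
.....###.
....####.
.....##..
.##...#..
.#.#.....
##.##....
..###....
Generation 3: 21 live cells
....#....
......##.
....####.
....#....
..#..#...
.####....
.##.#....
.####....
Generation 4: 21 live cells
.........
....#.##.
.....###.
...##....
.##......
.#..##...
#.####...
.###.....

Cell (6,0) at generation 4: 1 -> alive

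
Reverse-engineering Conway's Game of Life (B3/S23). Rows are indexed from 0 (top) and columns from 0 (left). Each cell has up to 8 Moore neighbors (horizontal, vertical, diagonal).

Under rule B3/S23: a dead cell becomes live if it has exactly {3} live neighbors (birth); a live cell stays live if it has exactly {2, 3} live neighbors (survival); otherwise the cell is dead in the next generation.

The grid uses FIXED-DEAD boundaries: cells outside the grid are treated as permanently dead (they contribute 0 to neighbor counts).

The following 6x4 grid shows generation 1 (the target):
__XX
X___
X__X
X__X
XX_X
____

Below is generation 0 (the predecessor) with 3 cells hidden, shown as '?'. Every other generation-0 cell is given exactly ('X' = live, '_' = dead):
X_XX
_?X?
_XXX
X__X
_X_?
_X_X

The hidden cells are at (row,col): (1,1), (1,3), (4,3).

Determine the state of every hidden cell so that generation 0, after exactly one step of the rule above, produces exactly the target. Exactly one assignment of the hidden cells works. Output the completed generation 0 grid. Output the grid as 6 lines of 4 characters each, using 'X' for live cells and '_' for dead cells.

Hidden generation-0 cells (in order): (1,1), (1,3), (4,3).
A hidden cell only influences target cells in its own 3x3 neighborhood. Try each of the 2^3 = 8 assignments, step the completed generation 0 forward once under B3/S23, and compare with the target:
  (1,1)=_ (1,3)=_ (4,3)=_ -> step gives (0,1)='X' but target has '_' -> reject
  (1,1)=_ (1,3)=_ (4,3)=X -> step gives (0,1)='X' but target has '_' -> reject
  (1,1)=_ (1,3)=X (4,3)=_ -> step gives (0,1)='X' but target has '_' -> reject
  (1,1)=_ (1,3)=X (4,3)=X -> step gives (0,1)='X' but target has '_' -> reject
  (1,1)=X (1,3)=_ (4,3)=_ -> step gives (4,3)='_' but target has 'X' -> reject
  (1,1)=X (1,3)=_ (4,3)=X -> step reproduces the target at every cell -> ACCEPT
  (1,1)=X (1,3)=X (4,3)=_ -> step gives (0,2)='_' but target has 'X' -> reject
  (1,1)=X (1,3)=X (4,3)=X -> step gives (0,2)='_' but target has 'X' -> reject
Unique solution: (1,1)=live, (1,3)=dead, (4,3)=live.
Check: live-neighbor counts of every cell in the completed generation 0:
1432
3565
3453
2463
3252
2141
Applying B3/S23 to generation 0 with these counts gives:
__XX
X___
X__X
X__X
XX_X
____
which matches the target exactly.

Answer: X_XX
_XX_
_XXX
X__X
_X_X
_X_X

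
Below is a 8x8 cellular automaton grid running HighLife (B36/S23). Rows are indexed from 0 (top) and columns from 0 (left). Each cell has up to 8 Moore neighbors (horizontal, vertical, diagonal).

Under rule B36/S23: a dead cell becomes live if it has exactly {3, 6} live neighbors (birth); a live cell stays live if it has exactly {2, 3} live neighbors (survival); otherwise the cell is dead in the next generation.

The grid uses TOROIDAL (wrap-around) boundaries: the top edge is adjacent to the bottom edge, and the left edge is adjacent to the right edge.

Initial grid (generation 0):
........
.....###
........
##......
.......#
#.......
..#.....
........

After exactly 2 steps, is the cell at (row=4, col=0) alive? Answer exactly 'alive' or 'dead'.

Answer: alive

Derivation:
Simulating step by step:
Generation 0 (given above): 8 live cells
Generation 1: 8 live cells
......#.
......#.
#.....##
#.......
.#.....#
........
........
........
Generation 2: 7 live cells
........
.....##.
#.....#.
.#....#.
#.......
........
........
........

Cell (4,0) at generation 2: 1 -> alive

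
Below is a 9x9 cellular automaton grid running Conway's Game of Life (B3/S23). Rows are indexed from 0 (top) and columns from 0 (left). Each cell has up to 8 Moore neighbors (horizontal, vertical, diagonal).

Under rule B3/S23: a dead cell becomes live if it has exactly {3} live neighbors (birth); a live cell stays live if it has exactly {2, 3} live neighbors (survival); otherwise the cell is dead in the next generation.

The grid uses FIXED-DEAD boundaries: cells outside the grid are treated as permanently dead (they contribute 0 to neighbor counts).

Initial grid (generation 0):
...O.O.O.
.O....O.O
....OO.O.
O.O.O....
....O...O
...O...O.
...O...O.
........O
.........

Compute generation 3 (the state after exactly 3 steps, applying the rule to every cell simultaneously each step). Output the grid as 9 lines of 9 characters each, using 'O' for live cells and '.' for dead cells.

Simulating step by step:
Generation 0 (given above): 19 live cells
Generation 1: 17 live cells
......OO.
........O
.O.OOOOO.
....O....
....O....
...OO..OO
.......OO
.........
.........
Generation 2: 17 live cells
.......O.
....O...O
...OOOOO.
......O..
....OO...
...OO..OO
.......OO
.........
.........
Generation 3: 22 live cells
(generation 3 grid is the final answer)

Answer: .........
...OO...O
...OO.OO.
...O...O.
...OOOOO.
...OOOOOO
.......OO
.........
.........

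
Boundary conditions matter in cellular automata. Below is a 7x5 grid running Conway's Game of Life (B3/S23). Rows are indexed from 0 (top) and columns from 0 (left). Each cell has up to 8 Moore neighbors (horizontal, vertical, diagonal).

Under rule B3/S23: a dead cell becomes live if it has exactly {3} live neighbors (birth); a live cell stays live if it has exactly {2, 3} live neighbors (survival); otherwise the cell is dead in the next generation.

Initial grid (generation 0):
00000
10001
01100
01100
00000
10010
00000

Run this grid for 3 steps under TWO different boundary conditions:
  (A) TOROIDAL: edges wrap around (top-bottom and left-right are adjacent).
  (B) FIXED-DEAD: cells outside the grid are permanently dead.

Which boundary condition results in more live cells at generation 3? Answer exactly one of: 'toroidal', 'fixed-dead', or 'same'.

Under TOROIDAL boundary, generation 3:
00000
01100
01100
01100
00000
00000
00000
Population = 6

Under FIXED-DEAD boundary, generation 3:
00000
01100
10100
10100
01000
00000
00000
Population = 7

Comparison: toroidal=6, fixed-dead=7 -> fixed-dead

Answer: fixed-dead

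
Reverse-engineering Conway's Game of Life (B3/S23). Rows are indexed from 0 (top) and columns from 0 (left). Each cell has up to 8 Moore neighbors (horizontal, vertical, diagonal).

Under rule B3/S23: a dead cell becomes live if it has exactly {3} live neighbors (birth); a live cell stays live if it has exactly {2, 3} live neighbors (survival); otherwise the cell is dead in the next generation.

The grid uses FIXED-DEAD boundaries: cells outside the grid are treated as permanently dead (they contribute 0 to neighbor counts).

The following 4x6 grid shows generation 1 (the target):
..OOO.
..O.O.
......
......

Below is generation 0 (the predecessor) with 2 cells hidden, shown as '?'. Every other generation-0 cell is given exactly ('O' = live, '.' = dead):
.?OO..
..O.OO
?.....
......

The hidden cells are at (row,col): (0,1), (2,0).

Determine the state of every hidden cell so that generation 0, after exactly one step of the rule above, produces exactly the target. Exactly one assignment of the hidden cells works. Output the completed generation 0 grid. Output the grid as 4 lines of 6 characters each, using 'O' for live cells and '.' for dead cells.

Hidden generation-0 cells (in order): (0,1), (2,0).
A hidden cell only influences target cells in its own 3x3 neighborhood. Try each of the 2^2 = 4 assignments, step the completed generation 0 forward once under B3/S23, and compare with the target:
  (0,1)=. (2,0)=. -> step reproduces the target at every cell -> ACCEPT
  (0,1)=. (2,0)=O -> step gives (1,1)='O' but target has '.' -> reject
  (0,1)=O (2,0)=. -> step gives (0,1)='O' but target has '.' -> reject
  (0,1)=O (2,0)=O -> step gives (0,1)='O' but target has '.' -> reject
Unique solution: (0,1)=dead, (2,0)=dead.
Check: live-neighbor counts of every cell in the completed generation 0:
022332
022421
011222
000000
Applying B3/S23 to generation 0 with these counts gives:
..OOO.
..O.O.
......
......
which matches the target exactly.

Answer: ..OO..
..O.OO
......
......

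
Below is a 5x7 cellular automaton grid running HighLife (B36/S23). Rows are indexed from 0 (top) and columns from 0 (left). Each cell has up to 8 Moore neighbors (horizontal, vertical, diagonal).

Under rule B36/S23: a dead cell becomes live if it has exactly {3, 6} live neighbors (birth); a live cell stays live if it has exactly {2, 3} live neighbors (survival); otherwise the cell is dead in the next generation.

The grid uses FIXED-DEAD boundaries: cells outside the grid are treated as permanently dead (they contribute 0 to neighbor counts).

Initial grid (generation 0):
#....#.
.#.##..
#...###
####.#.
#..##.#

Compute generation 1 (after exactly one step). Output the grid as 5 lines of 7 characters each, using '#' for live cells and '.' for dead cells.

Answer: ....#..
##.#..#
#.....#
#.#.#..
#..###.

Derivation:
Simulating step by step:
Generation 0 (given above): 18 live cells
Generation 1: 14 live cells
(generation 1 grid is the final answer)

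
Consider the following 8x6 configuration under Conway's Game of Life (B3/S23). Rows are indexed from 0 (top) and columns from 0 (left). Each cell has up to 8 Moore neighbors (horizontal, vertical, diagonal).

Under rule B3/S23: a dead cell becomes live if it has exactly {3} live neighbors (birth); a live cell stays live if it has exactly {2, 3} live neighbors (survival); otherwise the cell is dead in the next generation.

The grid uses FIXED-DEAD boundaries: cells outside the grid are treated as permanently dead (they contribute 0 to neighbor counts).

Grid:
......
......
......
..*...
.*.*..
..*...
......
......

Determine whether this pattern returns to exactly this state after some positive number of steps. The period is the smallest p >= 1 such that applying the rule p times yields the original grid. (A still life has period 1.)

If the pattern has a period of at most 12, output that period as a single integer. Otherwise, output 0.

Answer: 1

Derivation:
Simulating and comparing each generation to the original:
Gen 0 (original, given above): 4 live cells
Gen 1: 4 live cells, MATCHES original -> period = 1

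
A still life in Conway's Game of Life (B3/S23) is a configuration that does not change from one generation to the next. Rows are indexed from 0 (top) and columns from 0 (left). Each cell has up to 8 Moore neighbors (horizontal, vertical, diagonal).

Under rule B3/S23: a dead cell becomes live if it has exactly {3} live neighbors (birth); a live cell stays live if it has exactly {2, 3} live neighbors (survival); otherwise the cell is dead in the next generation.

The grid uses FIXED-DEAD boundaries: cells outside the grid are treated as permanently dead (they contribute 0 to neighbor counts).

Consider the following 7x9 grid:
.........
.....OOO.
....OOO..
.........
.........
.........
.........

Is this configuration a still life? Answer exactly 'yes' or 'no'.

Answer: no

Derivation:
Compute generation 1 and compare to generation 0 (given above):
Generation 1:
......O..
....O..O.
....O..O.
.....O...
.........
.........
.........
Cell (0,6) differs: gen0=0 vs gen1=1 -> NOT a still life.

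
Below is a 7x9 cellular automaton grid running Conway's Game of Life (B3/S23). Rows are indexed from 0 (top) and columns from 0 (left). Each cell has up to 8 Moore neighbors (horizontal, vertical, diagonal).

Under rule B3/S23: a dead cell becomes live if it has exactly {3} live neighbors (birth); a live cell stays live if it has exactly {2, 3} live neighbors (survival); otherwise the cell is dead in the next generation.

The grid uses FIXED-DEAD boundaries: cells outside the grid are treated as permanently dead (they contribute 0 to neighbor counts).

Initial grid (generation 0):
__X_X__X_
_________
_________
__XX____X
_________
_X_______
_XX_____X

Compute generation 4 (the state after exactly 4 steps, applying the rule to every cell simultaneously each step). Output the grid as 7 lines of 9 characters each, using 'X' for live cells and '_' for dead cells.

Answer: _________
_________
_________
_________
_________
__XX_____
_________

Derivation:
Simulating step by step:
Generation 0 (given above): 10 live cells
Generation 1: 5 live cells
_________
_________
_________
_________
__X______
_XX______
_XX______
Generation 2: 5 live cells
_________
_________
_________
_________
_XX______
___X_____
_XX______
Generation 3: 3 live cells
_________
_________
_________
_________
__X______
___X_____
__X______
Generation 4: 2 live cells
(generation 4 grid is the final answer)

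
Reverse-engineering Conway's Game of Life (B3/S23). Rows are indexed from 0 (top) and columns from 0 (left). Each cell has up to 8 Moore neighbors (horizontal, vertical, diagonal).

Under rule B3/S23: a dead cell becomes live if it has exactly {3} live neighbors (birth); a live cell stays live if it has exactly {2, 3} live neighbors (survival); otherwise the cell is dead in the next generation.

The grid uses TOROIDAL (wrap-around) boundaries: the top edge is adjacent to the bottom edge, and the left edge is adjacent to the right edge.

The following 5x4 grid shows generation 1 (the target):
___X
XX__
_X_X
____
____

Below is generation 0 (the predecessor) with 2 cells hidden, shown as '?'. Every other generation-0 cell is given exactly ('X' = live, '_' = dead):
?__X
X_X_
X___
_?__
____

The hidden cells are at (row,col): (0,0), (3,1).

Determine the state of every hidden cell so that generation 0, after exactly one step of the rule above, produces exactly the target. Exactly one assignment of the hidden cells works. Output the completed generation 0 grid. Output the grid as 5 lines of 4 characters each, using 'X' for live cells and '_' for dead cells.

Answer: ___X
X_X_
X___
____
____

Derivation:
Hidden generation-0 cells (in order): (0,0), (3,1).
A hidden cell only influences target cells in its own 3x3 neighborhood. Try each of the 2^2 = 4 assignments, step the completed generation 0 forward once under B3/S23, and compare with the target:
  (0,0)=_ (3,1)=_ -> step reproduces the target at every cell -> ACCEPT
  (0,0)=_ (3,1)=X -> step gives (2,0)='X' but target has '_' -> reject
  (0,0)=X (3,1)=_ -> step gives (0,0)='X' but target has '_' -> reject
  (0,0)=X (3,1)=X -> step gives (0,0)='X' but target has '_' -> reject
Unique solution: (0,0)=dead, (3,1)=dead.
Check: live-neighbor counts of every cell in the completed generation 0:
2222
2314
1313
1101
1011
Applying B3/S23 to generation 0 with these counts gives:
___X
XX__
_X_X
____
____
which matches the target exactly.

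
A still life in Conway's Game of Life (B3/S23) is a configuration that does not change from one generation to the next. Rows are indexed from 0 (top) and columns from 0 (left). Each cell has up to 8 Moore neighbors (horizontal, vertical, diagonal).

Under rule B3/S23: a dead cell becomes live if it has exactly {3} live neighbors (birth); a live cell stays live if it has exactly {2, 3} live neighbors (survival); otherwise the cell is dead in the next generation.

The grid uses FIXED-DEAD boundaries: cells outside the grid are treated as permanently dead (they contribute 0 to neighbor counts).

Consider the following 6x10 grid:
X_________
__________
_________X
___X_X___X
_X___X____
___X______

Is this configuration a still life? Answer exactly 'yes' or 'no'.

Compute generation 1 and compare to generation 0 (given above):
Generation 1:
__________
__________
__________
____X_____
__X_______
__________
Cell (0,0) differs: gen0=1 vs gen1=0 -> NOT a still life.

Answer: no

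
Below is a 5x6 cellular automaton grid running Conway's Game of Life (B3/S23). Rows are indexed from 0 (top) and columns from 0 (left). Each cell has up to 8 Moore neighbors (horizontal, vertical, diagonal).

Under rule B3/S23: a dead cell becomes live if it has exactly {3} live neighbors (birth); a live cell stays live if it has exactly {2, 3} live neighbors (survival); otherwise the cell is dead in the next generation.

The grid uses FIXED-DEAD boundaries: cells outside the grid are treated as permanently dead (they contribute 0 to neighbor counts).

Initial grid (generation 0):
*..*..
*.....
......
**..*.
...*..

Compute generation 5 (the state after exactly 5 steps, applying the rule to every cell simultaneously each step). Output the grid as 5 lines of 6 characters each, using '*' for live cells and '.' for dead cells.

Answer: ......
......
......
......
......

Derivation:
Simulating step by step:
Generation 0 (given above): 7 live cells
Generation 1: 2 live cells
......
......
**....
......
......
Generation 2: 0 live cells
......
......
......
......
......
Generation 3: 0 live cells
......
......
......
......
......
Generation 4: 0 live cells
......
......
......
......
......
Generation 5: 0 live cells
(generation 5 grid is the final answer)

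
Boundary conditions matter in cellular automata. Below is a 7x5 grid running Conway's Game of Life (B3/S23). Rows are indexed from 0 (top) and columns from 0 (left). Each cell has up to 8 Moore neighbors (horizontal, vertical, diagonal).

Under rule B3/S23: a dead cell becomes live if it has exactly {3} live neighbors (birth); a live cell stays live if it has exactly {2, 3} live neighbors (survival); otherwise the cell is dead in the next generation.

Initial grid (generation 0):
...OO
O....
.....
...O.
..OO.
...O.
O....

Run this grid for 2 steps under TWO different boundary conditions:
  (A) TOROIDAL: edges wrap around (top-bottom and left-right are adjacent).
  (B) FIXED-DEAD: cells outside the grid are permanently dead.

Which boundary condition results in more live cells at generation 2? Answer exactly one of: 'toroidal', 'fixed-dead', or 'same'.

Answer: toroidal

Derivation:
Under TOROIDAL boundary, generation 2:
O..OO
O...O
...O.
..O.O
.O...
.....
O.O..
Population = 11

Under FIXED-DEAD boundary, generation 2:
.....
.....
.....
..O.O
.O..O
..O.O
.....
Population = 6

Comparison: toroidal=11, fixed-dead=6 -> toroidal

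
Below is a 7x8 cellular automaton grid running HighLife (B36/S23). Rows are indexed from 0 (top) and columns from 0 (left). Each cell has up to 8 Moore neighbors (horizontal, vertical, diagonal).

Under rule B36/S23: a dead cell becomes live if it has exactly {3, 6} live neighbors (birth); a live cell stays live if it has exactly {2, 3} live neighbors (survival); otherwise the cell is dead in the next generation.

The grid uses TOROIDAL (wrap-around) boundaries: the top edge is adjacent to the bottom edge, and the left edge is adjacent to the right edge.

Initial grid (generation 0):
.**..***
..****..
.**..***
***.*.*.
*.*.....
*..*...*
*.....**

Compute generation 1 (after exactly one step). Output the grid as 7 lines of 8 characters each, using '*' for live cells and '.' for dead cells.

Answer: .**.....
........
...*...*
......*.
.**.....
......*.
..*..*..

Derivation:
Simulating step by step:
Generation 0 (given above): 27 live cells
Generation 1: 10 live cells
(generation 1 grid is the final answer)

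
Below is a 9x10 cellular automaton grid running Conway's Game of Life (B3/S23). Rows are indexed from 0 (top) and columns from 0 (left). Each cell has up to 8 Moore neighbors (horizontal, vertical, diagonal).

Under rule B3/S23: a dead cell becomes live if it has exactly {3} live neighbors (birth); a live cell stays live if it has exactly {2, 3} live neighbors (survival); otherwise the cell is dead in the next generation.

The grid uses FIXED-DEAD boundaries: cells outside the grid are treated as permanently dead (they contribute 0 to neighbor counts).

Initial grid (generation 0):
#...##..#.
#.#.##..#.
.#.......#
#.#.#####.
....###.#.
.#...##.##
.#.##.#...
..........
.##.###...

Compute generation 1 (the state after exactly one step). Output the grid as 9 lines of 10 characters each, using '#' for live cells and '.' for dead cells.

Simulating step by step:
Generation 0 (given above): 36 live cells
Generation 1: 31 live cells
(generation 1 grid is the final answer)

Answer: .#.###....
#..###..##
#.#......#
.#.##...##
.#.#......
..##....##
..#.#.##..
.#....#...
.....#....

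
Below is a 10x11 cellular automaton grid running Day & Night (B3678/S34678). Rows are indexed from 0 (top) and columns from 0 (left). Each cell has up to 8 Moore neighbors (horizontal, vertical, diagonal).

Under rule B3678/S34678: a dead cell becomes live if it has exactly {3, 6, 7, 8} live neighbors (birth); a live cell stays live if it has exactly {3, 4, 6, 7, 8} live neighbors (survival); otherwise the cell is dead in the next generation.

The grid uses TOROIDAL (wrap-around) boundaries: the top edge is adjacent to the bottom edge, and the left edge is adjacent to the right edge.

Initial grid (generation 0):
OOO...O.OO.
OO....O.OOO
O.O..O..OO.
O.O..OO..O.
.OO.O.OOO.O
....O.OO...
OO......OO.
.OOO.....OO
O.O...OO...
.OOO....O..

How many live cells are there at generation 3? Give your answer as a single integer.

Simulating step by step:
Generation 0 (given above): 49 live cells
Generation 1: 50 live cells
.O.O....O..
.O...O...OO
OO...O..O.O
OOO.OOO..O.
OO...O..OO.
..OO..O...O
OO.O...OOO.
..O....O.OO
OOO.....OOO
.O.O..O.OOO
Generation 2: 54 live cells
....O..OOO.
OO..O...OOO
O....O.....
OOO.OOOO.OO
O....O.O.O.
..O.O.....O
OO.O..OOOO.
OOOO...OOOO
.OOO.....OO
OOO.....OOO
Generation 3: 60 live cells
O.OO...OOOO
O....O.OOOO
OOOO.O.O..O
OO..OO.....
O.O..O...OO
...O.O....O
..OOO..O..O
OOOOO.OOOOO
OOOO...OOOO
OOO....O.O.
Population at generation 3: 60

Answer: 60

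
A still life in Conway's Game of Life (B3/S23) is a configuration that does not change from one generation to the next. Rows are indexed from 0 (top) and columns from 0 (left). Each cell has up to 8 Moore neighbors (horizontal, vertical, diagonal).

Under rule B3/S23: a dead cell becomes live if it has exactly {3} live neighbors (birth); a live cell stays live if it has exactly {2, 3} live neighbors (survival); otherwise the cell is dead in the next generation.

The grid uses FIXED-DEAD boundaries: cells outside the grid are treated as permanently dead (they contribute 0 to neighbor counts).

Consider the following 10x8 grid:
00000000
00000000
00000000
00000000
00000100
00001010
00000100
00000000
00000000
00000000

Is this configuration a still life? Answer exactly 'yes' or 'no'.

Answer: yes

Derivation:
Compute generation 1 and compare to generation 0 (given above):
Generation 1:
00000000
00000000
00000000
00000000
00000100
00001010
00000100
00000000
00000000
00000000
The grids are IDENTICAL -> still life.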